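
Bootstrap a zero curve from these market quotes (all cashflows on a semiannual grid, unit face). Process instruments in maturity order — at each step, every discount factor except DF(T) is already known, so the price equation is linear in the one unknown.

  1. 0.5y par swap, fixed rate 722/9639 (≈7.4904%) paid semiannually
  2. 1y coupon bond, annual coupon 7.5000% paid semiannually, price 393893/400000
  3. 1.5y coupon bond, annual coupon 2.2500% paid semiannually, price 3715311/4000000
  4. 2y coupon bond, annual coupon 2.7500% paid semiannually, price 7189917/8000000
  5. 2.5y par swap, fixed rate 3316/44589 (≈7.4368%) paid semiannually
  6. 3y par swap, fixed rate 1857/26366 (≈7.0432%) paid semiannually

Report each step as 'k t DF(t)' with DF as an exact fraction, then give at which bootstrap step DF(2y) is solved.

1 1/2 9639/10000
2 1 9143/10000
3 3/2 561/625
4 2 8489/10000
5 5/2 4171/5000
6 3 8143/10000
DF(2y) is solved at step 4

step 1 [0.5y] swap r/2=361/9639: DF=(1 − 361/9639·(0))/(1+361/9639) = 9639/10000 ≈ 0.963900
step 2 [1y] bond c/2=3/80: DF=(393893/400000 − 3/80·(0.963900))/(1+3/80) = 9143/10000 ≈ 0.914300
step 3 [1.5y] bond c/2=9/800: DF=(3715311/4000000 − 9/800·(0.963900+0.914300))/(1+9/800) = 561/625 ≈ 0.897600
step 4 [2y] bond c/2=11/800: DF=(7189917/8000000 − 11/800·(0.963900+0.914300+0.897600))/(1+11/800) = 8489/10000 ≈ 0.848900
step 5 [2.5y] swap r/2=1658/44589: DF=(1 − 1658/44589·(0.963900+0.914300+0.897600+0.848900))/(1+1658/44589) = 4171/5000 ≈ 0.834200
step 6 [3y] swap r/2=1857/52732: DF=(1 − 1857/52732·(0.963900+0.914300+0.897600+0.848900+0.834200))/(1+1857/52732) = 8143/10000 ≈ 0.814300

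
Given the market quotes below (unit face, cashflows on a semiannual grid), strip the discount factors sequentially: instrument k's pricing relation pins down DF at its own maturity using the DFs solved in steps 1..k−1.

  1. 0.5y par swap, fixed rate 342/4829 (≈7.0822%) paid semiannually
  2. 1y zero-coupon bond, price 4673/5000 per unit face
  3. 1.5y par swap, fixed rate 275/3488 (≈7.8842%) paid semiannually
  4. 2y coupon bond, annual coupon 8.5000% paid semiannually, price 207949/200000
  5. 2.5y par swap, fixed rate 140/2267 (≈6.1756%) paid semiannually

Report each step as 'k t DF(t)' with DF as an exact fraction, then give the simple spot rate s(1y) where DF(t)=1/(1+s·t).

1 1/2 4829/5000
2 1 4673/5000
3 3/2 89/100
4 2 2209/2500
5 5/2 43/50
s(1y) = (1/(4673/5000) − 1)/(1) = 327/4673 ≈ 6.9976%

step 1 [0.5y] swap r/2=171/4829: DF=(1 − 171/4829·(0))/(1+171/4829) = 4829/5000 ≈ 0.965800
step 2 [1y] zero: DF = P = 4673/5000 ≈ 0.934600
step 3 [1.5y] swap r/2=275/6976: DF=(1 − 275/6976·(0.965800+0.934600))/(1+275/6976) = 89/100 ≈ 0.890000
step 4 [2y] bond c/2=17/400: DF=(207949/200000 − 17/400·(0.965800+0.934600+0.890000))/(1+17/400) = 2209/2500 ≈ 0.883600
step 5 [2.5y] swap r/2=70/2267: DF=(1 − 70/2267·(0.965800+0.934600+0.890000+0.883600))/(1+70/2267) = 43/50 ≈ 0.860000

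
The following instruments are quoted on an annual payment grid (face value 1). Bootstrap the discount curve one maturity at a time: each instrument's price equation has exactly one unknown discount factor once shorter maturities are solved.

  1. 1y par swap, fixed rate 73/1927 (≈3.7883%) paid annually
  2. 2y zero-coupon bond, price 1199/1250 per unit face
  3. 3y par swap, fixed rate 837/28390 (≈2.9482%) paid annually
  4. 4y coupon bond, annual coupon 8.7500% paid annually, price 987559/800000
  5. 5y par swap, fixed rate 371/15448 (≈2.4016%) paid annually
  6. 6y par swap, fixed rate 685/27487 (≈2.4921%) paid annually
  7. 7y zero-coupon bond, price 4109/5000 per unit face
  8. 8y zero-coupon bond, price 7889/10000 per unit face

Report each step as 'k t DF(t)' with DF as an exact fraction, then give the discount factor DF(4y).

1 1 1927/2000
2 2 1199/1250
3 3 9163/10000
4 4 9067/10000
5 5 8887/10000
6 6 863/1000
7 7 4109/5000
8 8 7889/10000
DF(4y) = 9067/10000 ≈ 0.906700

step 1 [1y] swap r/1=73/1927: DF=(1 − 73/1927·(0))/(1+73/1927) = 1927/2000 ≈ 0.963500
step 2 [2y] zero: DF = P = 1199/1250 ≈ 0.959200
step 3 [3y] swap r/1=837/28390: DF=(1 − 837/28390·(0.963500+0.959200))/(1+837/28390) = 9163/10000 ≈ 0.916300
step 4 [4y] bond c/1=7/80: DF=(987559/800000 − 7/80·(0.963500+0.959200+0.916300))/(1+7/80) = 9067/10000 ≈ 0.906700
step 5 [5y] swap r/1=371/15448: DF=(1 − 371/15448·(0.963500+0.959200+0.916300+0.906700))/(1+371/15448) = 8887/10000 ≈ 0.888700
step 6 [6y] swap r/1=685/27487: DF=(1 − 685/27487·(0.963500+0.959200+0.916300+0.906700+0.888700))/(1+685/27487) = 863/1000 ≈ 0.863000
step 7 [7y] zero: DF = P = 4109/5000 ≈ 0.821800
step 8 [8y] zero: DF = P = 7889/10000 ≈ 0.788900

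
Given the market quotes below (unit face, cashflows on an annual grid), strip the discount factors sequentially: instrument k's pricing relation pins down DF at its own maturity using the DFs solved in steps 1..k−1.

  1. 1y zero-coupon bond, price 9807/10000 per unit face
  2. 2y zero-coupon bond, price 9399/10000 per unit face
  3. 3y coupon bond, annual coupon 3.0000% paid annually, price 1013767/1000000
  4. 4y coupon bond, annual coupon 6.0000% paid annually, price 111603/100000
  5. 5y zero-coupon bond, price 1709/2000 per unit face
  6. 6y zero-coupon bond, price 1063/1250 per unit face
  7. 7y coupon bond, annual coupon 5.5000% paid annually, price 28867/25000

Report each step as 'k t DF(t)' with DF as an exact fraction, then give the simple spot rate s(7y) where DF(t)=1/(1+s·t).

1 1 9807/10000
2 2 9399/10000
3 3 9283/10000
4 4 2229/2500
5 5 1709/2000
6 6 1063/1250
7 7 4053/5000
s(7y) = (1/(4053/5000) − 1)/(7) = 947/28371 ≈ 3.3379%

step 1 [1y] zero: DF = P = 9807/10000 ≈ 0.980700
step 2 [2y] zero: DF = P = 9399/10000 ≈ 0.939900
step 3 [3y] bond c/1=3/100: DF=(1013767/1000000 − 3/100·(0.980700+0.939900))/(1+3/100) = 9283/10000 ≈ 0.928300
step 4 [4y] bond c/1=3/50: DF=(111603/100000 − 3/50·(0.980700+0.939900+0.928300))/(1+3/50) = 2229/2500 ≈ 0.891600
step 5 [5y] zero: DF = P = 1709/2000 ≈ 0.854500
step 6 [6y] zero: DF = P = 1063/1250 ≈ 0.850400
step 7 [7y] bond c/1=11/200: DF=(28867/25000 − 11/200·(0.980700+0.939900+0.928300+0.891600+0.854500+0.850400))/(1+11/200) = 4053/5000 ≈ 0.810600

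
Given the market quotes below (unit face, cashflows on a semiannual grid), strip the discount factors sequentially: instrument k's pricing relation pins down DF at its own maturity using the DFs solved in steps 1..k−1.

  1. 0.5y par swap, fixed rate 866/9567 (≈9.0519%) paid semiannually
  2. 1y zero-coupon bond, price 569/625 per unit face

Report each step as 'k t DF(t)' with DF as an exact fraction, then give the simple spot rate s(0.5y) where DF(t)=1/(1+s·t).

step 1 [0.5y] swap r/2=433/9567: DF=(1 − 433/9567·(0))/(1+433/9567) = 9567/10000 ≈ 0.956700
step 2 [1y] zero: DF = P = 569/625 ≈ 0.910400

1 1/2 9567/10000
2 1 569/625
s(0.5y) = (1/(9567/10000) − 1)/(1/2) = 866/9567 ≈ 9.0519%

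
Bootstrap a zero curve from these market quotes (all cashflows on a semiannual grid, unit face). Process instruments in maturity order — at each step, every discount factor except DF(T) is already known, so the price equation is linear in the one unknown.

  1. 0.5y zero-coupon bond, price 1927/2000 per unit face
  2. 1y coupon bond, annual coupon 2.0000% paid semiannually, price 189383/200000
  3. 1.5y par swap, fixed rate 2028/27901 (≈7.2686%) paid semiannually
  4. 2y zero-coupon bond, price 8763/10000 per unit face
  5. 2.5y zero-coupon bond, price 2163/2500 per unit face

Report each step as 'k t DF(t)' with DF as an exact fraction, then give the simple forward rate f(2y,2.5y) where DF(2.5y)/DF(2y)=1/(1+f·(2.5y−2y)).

step 1 [0.5y] zero: DF = P = 1927/2000 ≈ 0.963500
step 2 [1y] bond c/2=1/100: DF=(189383/200000 − 1/100·(0.963500))/(1+1/100) = 116/125 ≈ 0.928000
step 3 [1.5y] swap r/2=1014/27901: DF=(1 − 1014/27901·(0.963500+0.928000))/(1+1014/27901) = 4493/5000 ≈ 0.898600
step 4 [2y] zero: DF = P = 8763/10000 ≈ 0.876300
step 5 [2.5y] zero: DF = P = 2163/2500 ≈ 0.865200

1 1/2 1927/2000
2 1 116/125
3 3/2 4493/5000
4 2 8763/10000
5 5/2 2163/2500
f(2y,2.5y) = ((8763/10000)/(2163/2500) − 1)/(1/2) = 37/1442 ≈ 2.5659%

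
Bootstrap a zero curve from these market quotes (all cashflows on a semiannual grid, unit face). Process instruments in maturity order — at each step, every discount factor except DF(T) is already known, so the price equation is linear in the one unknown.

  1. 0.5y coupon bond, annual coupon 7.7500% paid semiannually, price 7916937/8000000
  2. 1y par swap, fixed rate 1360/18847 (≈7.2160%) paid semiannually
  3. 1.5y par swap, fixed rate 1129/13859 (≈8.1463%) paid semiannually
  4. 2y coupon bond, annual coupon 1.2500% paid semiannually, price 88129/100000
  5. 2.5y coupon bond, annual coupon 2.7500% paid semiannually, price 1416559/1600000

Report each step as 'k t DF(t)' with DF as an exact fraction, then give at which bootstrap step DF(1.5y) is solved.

1 1/2 9527/10000
2 1 233/250
3 3/2 8871/10000
4 2 4293/5000
5 5/2 8241/10000
DF(1.5y) is solved at step 3

step 1 [0.5y] bond c/2=31/800: DF=(7916937/8000000 − 31/800·(0))/(1+31/800) = 9527/10000 ≈ 0.952700
step 2 [1y] swap r/2=680/18847: DF=(1 − 680/18847·(0.952700))/(1+680/18847) = 233/250 ≈ 0.932000
step 3 [1.5y] swap r/2=1129/27718: DF=(1 − 1129/27718·(0.952700+0.932000))/(1+1129/27718) = 8871/10000 ≈ 0.887100
step 4 [2y] bond c/2=1/160: DF=(88129/100000 − 1/160·(0.952700+0.932000+0.887100))/(1+1/160) = 4293/5000 ≈ 0.858600
step 5 [2.5y] bond c/2=11/800: DF=(1416559/1600000 − 11/800·(0.952700+0.932000+0.887100+0.858600))/(1+11/800) = 8241/10000 ≈ 0.824100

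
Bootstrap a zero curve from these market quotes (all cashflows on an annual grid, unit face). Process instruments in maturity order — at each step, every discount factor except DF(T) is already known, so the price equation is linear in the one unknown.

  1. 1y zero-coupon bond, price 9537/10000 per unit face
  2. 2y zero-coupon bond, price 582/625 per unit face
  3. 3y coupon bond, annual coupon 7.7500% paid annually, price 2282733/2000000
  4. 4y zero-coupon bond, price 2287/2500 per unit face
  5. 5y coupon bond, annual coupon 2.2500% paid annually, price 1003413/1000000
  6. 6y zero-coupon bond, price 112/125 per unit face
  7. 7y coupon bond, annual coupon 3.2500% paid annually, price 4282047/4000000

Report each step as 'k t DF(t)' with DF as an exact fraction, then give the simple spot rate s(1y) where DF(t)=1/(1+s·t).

step 1 [1y] zero: DF = P = 9537/10000 ≈ 0.953700
step 2 [2y] zero: DF = P = 582/625 ≈ 0.931200
step 3 [3y] bond c/1=31/400: DF=(2282733/2000000 − 31/400·(0.953700+0.931200))/(1+31/400) = 9237/10000 ≈ 0.923700
step 4 [4y] zero: DF = P = 2287/2500 ≈ 0.914800
step 5 [5y] bond c/1=9/400: DF=(1003413/1000000 − 9/400·(0.953700+0.931200+0.923700+0.914800))/(1+9/400) = 4497/5000 ≈ 0.899400
step 6 [6y] zero: DF = P = 112/125 ≈ 0.896000
step 7 [7y] bond c/1=13/400: DF=(4282047/4000000 − 13/400·(0.953700+0.931200+0.923700+0.914800+0.899400+0.896000))/(1+13/400) = 8631/10000 ≈ 0.863100

1 1 9537/10000
2 2 582/625
3 3 9237/10000
4 4 2287/2500
5 5 4497/5000
6 6 112/125
7 7 8631/10000
s(1y) = (1/(9537/10000) − 1)/(1) = 463/9537 ≈ 4.8548%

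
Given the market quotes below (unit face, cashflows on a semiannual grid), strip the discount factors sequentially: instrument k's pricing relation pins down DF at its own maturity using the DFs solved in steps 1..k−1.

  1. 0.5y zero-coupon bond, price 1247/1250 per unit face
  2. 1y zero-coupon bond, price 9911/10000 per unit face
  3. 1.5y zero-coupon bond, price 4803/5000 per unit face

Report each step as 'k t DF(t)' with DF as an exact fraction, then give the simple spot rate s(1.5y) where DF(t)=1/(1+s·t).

step 1 [0.5y] zero: DF = P = 1247/1250 ≈ 0.997600
step 2 [1y] zero: DF = P = 9911/10000 ≈ 0.991100
step 3 [1.5y] zero: DF = P = 4803/5000 ≈ 0.960600

1 1/2 1247/1250
2 1 9911/10000
3 3/2 4803/5000
s(1.5y) = (1/(4803/5000) − 1)/(3/2) = 394/14409 ≈ 2.7344%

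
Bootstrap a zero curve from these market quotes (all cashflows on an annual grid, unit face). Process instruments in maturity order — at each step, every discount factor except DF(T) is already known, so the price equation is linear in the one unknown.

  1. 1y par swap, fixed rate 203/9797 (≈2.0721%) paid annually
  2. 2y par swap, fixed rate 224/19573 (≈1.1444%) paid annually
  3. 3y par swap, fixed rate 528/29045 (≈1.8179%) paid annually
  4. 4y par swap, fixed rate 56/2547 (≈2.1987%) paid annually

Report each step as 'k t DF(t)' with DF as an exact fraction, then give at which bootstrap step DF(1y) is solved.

1 1 9797/10000
2 2 611/625
3 3 592/625
4 4 229/250
DF(1y) is solved at step 1

step 1 [1y] swap r/1=203/9797: DF=(1 − 203/9797·(0))/(1+203/9797) = 9797/10000 ≈ 0.979700
step 2 [2y] swap r/1=224/19573: DF=(1 − 224/19573·(0.979700))/(1+224/19573) = 611/625 ≈ 0.977600
step 3 [3y] swap r/1=528/29045: DF=(1 − 528/29045·(0.979700+0.977600))/(1+528/29045) = 592/625 ≈ 0.947200
step 4 [4y] swap r/1=56/2547: DF=(1 − 56/2547·(0.979700+0.977600+0.947200))/(1+56/2547) = 229/250 ≈ 0.916000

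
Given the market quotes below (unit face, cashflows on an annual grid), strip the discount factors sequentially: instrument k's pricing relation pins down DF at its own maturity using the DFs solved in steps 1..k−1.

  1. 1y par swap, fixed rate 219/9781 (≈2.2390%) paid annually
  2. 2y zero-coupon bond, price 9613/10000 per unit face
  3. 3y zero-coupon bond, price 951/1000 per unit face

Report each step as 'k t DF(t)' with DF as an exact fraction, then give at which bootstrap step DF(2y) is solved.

step 1 [1y] swap r/1=219/9781: DF=(1 − 219/9781·(0))/(1+219/9781) = 9781/10000 ≈ 0.978100
step 2 [2y] zero: DF = P = 9613/10000 ≈ 0.961300
step 3 [3y] zero: DF = P = 951/1000 ≈ 0.951000

1 1 9781/10000
2 2 9613/10000
3 3 951/1000
DF(2y) is solved at step 2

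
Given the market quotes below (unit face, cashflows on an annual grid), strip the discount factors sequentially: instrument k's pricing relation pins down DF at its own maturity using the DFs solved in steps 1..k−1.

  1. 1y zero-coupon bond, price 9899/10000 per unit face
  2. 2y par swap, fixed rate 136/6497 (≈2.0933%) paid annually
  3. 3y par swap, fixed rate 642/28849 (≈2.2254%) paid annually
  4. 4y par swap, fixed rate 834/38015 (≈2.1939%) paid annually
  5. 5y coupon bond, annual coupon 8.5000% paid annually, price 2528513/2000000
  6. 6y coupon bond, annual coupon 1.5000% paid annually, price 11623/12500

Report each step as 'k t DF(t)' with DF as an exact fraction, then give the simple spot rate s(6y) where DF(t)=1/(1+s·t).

1 1 9899/10000
2 2 1199/1250
3 3 4679/5000
4 4 4583/5000
5 5 4337/5000
6 6 8471/10000
s(6y) = (1/(8471/10000) − 1)/(6) = 1529/50826 ≈ 3.0083%

step 1 [1y] zero: DF = P = 9899/10000 ≈ 0.989900
step 2 [2y] swap r/1=136/6497: DF=(1 − 136/6497·(0.989900))/(1+136/6497) = 1199/1250 ≈ 0.959200
step 3 [3y] swap r/1=642/28849: DF=(1 − 642/28849·(0.989900+0.959200))/(1+642/28849) = 4679/5000 ≈ 0.935800
step 4 [4y] swap r/1=834/38015: DF=(1 − 834/38015·(0.989900+0.959200+0.935800))/(1+834/38015) = 4583/5000 ≈ 0.916600
step 5 [5y] bond c/1=17/200: DF=(2528513/2000000 − 17/200·(0.989900+0.959200+0.935800+0.916600))/(1+17/200) = 4337/5000 ≈ 0.867400
step 6 [6y] bond c/1=3/200: DF=(11623/12500 − 3/200·(0.989900+0.959200+0.935800+0.916600+0.867400))/(1+3/200) = 8471/10000 ≈ 0.847100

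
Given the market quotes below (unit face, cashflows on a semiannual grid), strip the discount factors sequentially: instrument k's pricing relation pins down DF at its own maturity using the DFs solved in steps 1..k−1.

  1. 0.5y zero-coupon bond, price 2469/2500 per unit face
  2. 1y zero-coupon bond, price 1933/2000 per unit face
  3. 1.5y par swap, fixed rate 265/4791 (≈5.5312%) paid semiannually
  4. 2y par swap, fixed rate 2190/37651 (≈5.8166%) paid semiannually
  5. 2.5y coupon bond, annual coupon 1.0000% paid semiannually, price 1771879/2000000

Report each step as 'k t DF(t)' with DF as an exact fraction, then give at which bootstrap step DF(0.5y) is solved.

step 1 [0.5y] zero: DF = P = 2469/2500 ≈ 0.987600
step 2 [1y] zero: DF = P = 1933/2000 ≈ 0.966500
step 3 [1.5y] swap r/2=265/9582: DF=(1 − 265/9582·(0.987600+0.966500))/(1+265/9582) = 1841/2000 ≈ 0.920500
step 4 [2y] swap r/2=1095/37651: DF=(1 − 1095/37651·(0.987600+0.966500+0.920500))/(1+1095/37651) = 1781/2000 ≈ 0.890500
step 5 [2.5y] bond c/2=1/200: DF=(1771879/2000000 − 1/200·(0.987600+0.966500+0.920500+0.890500))/(1+1/200) = 2157/2500 ≈ 0.862800

1 1/2 2469/2500
2 1 1933/2000
3 3/2 1841/2000
4 2 1781/2000
5 5/2 2157/2500
DF(0.5y) is solved at step 1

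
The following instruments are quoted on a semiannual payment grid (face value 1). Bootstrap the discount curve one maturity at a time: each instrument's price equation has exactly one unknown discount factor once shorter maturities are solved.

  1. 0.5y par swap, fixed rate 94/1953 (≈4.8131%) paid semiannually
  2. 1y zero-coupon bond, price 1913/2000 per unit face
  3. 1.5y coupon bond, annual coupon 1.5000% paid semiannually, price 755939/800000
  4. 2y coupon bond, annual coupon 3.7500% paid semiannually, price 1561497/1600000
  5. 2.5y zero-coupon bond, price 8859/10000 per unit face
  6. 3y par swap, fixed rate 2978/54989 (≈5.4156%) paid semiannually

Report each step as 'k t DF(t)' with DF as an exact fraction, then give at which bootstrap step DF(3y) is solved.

1 1/2 1953/2000
2 1 1913/2000
3 3/2 1847/2000
4 2 4527/5000
5 5/2 8859/10000
6 3 8511/10000
DF(3y) is solved at step 6

step 1 [0.5y] swap r/2=47/1953: DF=(1 − 47/1953·(0))/(1+47/1953) = 1953/2000 ≈ 0.976500
step 2 [1y] zero: DF = P = 1913/2000 ≈ 0.956500
step 3 [1.5y] bond c/2=3/400: DF=(755939/800000 − 3/400·(0.976500+0.956500))/(1+3/400) = 1847/2000 ≈ 0.923500
step 4 [2y] bond c/2=3/160: DF=(1561497/1600000 − 3/160·(0.976500+0.956500+0.923500))/(1+3/160) = 4527/5000 ≈ 0.905400
step 5 [2.5y] zero: DF = P = 8859/10000 ≈ 0.885900
step 6 [3y] swap r/2=1489/54989: DF=(1 − 1489/54989·(0.976500+0.956500+0.923500+0.905400+0.885900))/(1+1489/54989) = 8511/10000 ≈ 0.851100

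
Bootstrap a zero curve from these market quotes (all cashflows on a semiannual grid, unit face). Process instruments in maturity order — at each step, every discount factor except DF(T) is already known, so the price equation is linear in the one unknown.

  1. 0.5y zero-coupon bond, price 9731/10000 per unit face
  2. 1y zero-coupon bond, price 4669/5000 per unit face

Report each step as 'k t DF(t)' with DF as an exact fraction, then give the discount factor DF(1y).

1 1/2 9731/10000
2 1 4669/5000
DF(1y) = 4669/5000 ≈ 0.933800

step 1 [0.5y] zero: DF = P = 9731/10000 ≈ 0.973100
step 2 [1y] zero: DF = P = 4669/5000 ≈ 0.933800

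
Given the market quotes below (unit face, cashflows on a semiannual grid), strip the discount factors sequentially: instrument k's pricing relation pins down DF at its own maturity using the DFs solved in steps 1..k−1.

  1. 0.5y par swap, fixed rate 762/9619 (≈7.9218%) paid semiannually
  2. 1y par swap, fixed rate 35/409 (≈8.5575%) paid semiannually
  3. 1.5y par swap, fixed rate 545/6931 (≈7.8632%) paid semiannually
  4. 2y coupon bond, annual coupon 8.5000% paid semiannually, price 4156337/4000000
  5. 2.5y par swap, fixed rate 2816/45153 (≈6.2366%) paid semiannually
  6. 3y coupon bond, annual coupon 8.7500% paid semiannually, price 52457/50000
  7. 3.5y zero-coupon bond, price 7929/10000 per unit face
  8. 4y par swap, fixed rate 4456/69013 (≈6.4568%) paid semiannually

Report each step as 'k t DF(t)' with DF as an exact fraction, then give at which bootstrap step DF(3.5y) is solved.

1 1/2 9619/10000
2 1 1839/2000
3 3/2 891/1000
4 2 8837/10000
5 5/2 537/625
6 3 8159/10000
7 7/2 7929/10000
8 4 1943/2500
DF(3.5y) is solved at step 7

step 1 [0.5y] swap r/2=381/9619: DF=(1 − 381/9619·(0))/(1+381/9619) = 9619/10000 ≈ 0.961900
step 2 [1y] swap r/2=35/818: DF=(1 − 35/818·(0.961900))/(1+35/818) = 1839/2000 ≈ 0.919500
step 3 [1.5y] swap r/2=545/13862: DF=(1 − 545/13862·(0.961900+0.919500))/(1+545/13862) = 891/1000 ≈ 0.891000
step 4 [2y] bond c/2=17/400: DF=(4156337/4000000 − 17/400·(0.961900+0.919500+0.891000))/(1+17/400) = 8837/10000 ≈ 0.883700
step 5 [2.5y] swap r/2=1408/45153: DF=(1 − 1408/45153·(0.961900+0.919500+0.891000+0.883700))/(1+1408/45153) = 537/625 ≈ 0.859200
step 6 [3y] bond c/2=7/160: DF=(52457/50000 − 7/160·(0.961900+0.919500+0.891000+0.883700+0.859200))/(1+7/160) = 8159/10000 ≈ 0.815900
step 7 [3.5y] zero: DF = P = 7929/10000 ≈ 0.792900
step 8 [4y] swap r/2=2228/69013: DF=(1 − 2228/69013·(0.961900+0.919500+0.891000+0.883700+0.859200+0.815900+0.792900))/(1+2228/69013) = 1943/2500 ≈ 0.777200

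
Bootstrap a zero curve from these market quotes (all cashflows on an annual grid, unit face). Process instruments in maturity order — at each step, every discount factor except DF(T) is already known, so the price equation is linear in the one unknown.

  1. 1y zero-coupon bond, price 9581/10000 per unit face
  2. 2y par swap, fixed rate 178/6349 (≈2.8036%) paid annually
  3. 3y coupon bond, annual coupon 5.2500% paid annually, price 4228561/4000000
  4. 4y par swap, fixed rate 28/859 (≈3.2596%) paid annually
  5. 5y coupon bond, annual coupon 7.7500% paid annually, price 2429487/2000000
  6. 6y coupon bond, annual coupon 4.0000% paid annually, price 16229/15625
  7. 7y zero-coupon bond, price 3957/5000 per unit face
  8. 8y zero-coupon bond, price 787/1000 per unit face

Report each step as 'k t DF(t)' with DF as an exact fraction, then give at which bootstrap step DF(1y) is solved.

step 1 [1y] zero: DF = P = 9581/10000 ≈ 0.958100
step 2 [2y] swap r/1=178/6349: DF=(1 − 178/6349·(0.958100))/(1+178/6349) = 4733/5000 ≈ 0.946600
step 3 [3y] bond c/1=21/400: DF=(4228561/4000000 − 21/400·(0.958100+0.946600))/(1+21/400) = 4547/5000 ≈ 0.909400
step 4 [4y] swap r/1=28/859: DF=(1 − 28/859·(0.958100+0.946600+0.909400))/(1+28/859) = 2199/2500 ≈ 0.879600
step 5 [5y] bond c/1=31/400: DF=(2429487/2000000 − 31/400·(0.958100+0.946600+0.909400+0.879600))/(1+31/400) = 8617/10000 ≈ 0.861700
step 6 [6y] bond c/1=1/25: DF=(16229/15625 − 1/25·(0.958100+0.946600+0.909400+0.879600+0.861700))/(1+1/25) = 1647/2000 ≈ 0.823500
step 7 [7y] zero: DF = P = 3957/5000 ≈ 0.791400
step 8 [8y] zero: DF = P = 787/1000 ≈ 0.787000

1 1 9581/10000
2 2 4733/5000
3 3 4547/5000
4 4 2199/2500
5 5 8617/10000
6 6 1647/2000
7 7 3957/5000
8 8 787/1000
DF(1y) is solved at step 1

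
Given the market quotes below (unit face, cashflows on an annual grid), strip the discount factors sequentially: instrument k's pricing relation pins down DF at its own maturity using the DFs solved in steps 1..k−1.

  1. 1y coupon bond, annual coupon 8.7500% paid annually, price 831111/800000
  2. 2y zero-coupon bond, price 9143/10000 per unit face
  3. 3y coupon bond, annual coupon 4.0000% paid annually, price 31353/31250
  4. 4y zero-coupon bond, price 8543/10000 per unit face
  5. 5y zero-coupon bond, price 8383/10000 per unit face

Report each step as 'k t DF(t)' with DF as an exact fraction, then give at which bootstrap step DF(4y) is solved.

1 1 9553/10000
2 2 9143/10000
3 3 558/625
4 4 8543/10000
5 5 8383/10000
DF(4y) is solved at step 4

step 1 [1y] bond c/1=7/80: DF=(831111/800000 − 7/80·(0))/(1+7/80) = 9553/10000 ≈ 0.955300
step 2 [2y] zero: DF = P = 9143/10000 ≈ 0.914300
step 3 [3y] bond c/1=1/25: DF=(31353/31250 − 1/25·(0.955300+0.914300))/(1+1/25) = 558/625 ≈ 0.892800
step 4 [4y] zero: DF = P = 8543/10000 ≈ 0.854300
step 5 [5y] zero: DF = P = 8383/10000 ≈ 0.838300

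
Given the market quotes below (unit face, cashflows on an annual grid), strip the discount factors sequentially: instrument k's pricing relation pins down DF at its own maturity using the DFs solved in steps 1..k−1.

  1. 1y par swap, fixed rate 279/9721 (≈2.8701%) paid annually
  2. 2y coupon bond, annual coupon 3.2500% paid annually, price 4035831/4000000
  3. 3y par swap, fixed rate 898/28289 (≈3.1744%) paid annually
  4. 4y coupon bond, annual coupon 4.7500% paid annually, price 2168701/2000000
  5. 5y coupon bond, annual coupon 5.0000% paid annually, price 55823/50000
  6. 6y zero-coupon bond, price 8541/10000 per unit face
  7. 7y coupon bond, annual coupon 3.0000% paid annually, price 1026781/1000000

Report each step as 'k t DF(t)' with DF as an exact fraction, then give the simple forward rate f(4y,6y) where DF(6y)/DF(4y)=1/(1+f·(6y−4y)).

step 1 [1y] swap r/1=279/9721: DF=(1 − 279/9721·(0))/(1+279/9721) = 9721/10000 ≈ 0.972100
step 2 [2y] bond c/1=13/400: DF=(4035831/4000000 − 13/400·(0.972100))/(1+13/400) = 4733/5000 ≈ 0.946600
step 3 [3y] swap r/1=898/28289: DF=(1 − 898/28289·(0.972100+0.946600))/(1+898/28289) = 4551/5000 ≈ 0.910200
step 4 [4y] bond c/1=19/400: DF=(2168701/2000000 − 19/400·(0.972100+0.946600+0.910200))/(1+19/400) = 9069/10000 ≈ 0.906900
step 5 [5y] bond c/1=1/20: DF=(55823/50000 − 1/20·(0.972100+0.946600+0.910200+0.906900))/(1+1/20) = 4427/5000 ≈ 0.885400
step 6 [6y] zero: DF = P = 8541/10000 ≈ 0.854100
step 7 [7y] bond c/1=3/100: DF=(1026781/1000000 − 3/100·(0.972100+0.946600+0.910200+0.906900+0.885400+0.854100))/(1+3/100) = 4187/5000 ≈ 0.837400

1 1 9721/10000
2 2 4733/5000
3 3 4551/5000
4 4 9069/10000
5 5 4427/5000
6 6 8541/10000
7 7 4187/5000
f(4y,6y) = ((9069/10000)/(8541/10000) − 1)/(2) = 88/2847 ≈ 3.0910%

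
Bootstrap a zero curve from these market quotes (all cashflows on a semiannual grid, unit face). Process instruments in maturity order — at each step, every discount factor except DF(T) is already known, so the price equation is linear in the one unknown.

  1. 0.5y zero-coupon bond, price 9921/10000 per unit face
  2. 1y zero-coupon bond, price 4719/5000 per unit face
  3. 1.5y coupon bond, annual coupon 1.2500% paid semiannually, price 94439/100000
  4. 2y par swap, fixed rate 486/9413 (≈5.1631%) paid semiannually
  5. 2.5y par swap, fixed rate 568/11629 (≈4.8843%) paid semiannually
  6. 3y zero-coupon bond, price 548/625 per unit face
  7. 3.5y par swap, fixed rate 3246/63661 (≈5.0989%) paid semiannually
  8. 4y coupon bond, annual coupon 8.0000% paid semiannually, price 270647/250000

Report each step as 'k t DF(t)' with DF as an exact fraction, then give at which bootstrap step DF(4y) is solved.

1 1/2 9921/10000
2 1 4719/5000
3 3/2 1853/2000
4 2 2257/2500
5 5/2 554/625
6 3 548/625
7 7/2 8377/10000
8 4 7961/10000
DF(4y) is solved at step 8

step 1 [0.5y] zero: DF = P = 9921/10000 ≈ 0.992100
step 2 [1y] zero: DF = P = 4719/5000 ≈ 0.943800
step 3 [1.5y] bond c/2=1/160: DF=(94439/100000 − 1/160·(0.992100+0.943800))/(1+1/160) = 1853/2000 ≈ 0.926500
step 4 [2y] swap r/2=243/9413: DF=(1 − 243/9413·(0.992100+0.943800+0.926500))/(1+243/9413) = 2257/2500 ≈ 0.902800
step 5 [2.5y] swap r/2=284/11629: DF=(1 − 284/11629·(0.992100+0.943800+0.926500+0.902800))/(1+284/11629) = 554/625 ≈ 0.886400
step 6 [3y] zero: DF = P = 548/625 ≈ 0.876800
step 7 [3.5y] swap r/2=1623/63661: DF=(1 − 1623/63661·(0.992100+0.943800+0.926500+0.902800+0.886400+0.876800))/(1+1623/63661) = 8377/10000 ≈ 0.837700
step 8 [4y] bond c/2=1/25: DF=(270647/250000 − 1/25·(0.992100+0.943800+0.926500+0.902800+0.886400+0.876800+0.837700))/(1+1/25) = 7961/10000 ≈ 0.796100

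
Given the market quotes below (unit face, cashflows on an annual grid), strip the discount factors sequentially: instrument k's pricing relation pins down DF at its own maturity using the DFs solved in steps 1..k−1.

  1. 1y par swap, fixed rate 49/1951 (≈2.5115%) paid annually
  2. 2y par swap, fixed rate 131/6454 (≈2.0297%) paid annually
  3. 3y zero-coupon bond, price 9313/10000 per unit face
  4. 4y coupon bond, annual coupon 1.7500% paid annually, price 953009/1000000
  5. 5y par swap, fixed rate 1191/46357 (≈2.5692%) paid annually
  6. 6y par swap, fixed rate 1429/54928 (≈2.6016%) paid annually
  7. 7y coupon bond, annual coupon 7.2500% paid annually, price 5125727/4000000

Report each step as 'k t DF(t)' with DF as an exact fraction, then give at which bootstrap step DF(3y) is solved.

step 1 [1y] swap r/1=49/1951: DF=(1 − 49/1951·(0))/(1+49/1951) = 1951/2000 ≈ 0.975500
step 2 [2y] swap r/1=131/6454: DF=(1 − 131/6454·(0.975500))/(1+131/6454) = 9607/10000 ≈ 0.960700
step 3 [3y] zero: DF = P = 9313/10000 ≈ 0.931300
step 4 [4y] bond c/1=7/400: DF=(953009/1000000 − 7/400·(0.975500+0.960700+0.931300))/(1+7/400) = 8873/10000 ≈ 0.887300
step 5 [5y] swap r/1=1191/46357: DF=(1 − 1191/46357·(0.975500+0.960700+0.931300+0.887300))/(1+1191/46357) = 8809/10000 ≈ 0.880900
step 6 [6y] swap r/1=1429/54928: DF=(1 − 1429/54928·(0.975500+0.960700+0.931300+0.887300+0.880900))/(1+1429/54928) = 8571/10000 ≈ 0.857100
step 7 [7y] bond c/1=29/400: DF=(5125727/4000000 − 29/400·(0.975500+0.960700+0.931300+0.887300+0.880900+0.857100))/(1+29/400) = 1647/2000 ≈ 0.823500

1 1 1951/2000
2 2 9607/10000
3 3 9313/10000
4 4 8873/10000
5 5 8809/10000
6 6 8571/10000
7 7 1647/2000
DF(3y) is solved at step 3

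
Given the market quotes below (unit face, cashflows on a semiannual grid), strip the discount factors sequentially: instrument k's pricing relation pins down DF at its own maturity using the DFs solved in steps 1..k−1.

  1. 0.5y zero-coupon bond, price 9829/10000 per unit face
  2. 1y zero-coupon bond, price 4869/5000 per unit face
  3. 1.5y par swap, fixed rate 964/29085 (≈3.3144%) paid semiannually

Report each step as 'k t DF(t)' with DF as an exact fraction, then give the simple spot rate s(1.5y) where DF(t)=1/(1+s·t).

1 1/2 9829/10000
2 1 4869/5000
3 3/2 4759/5000
s(1.5y) = (1/(4759/5000) − 1)/(3/2) = 482/14277 ≈ 3.3761%

step 1 [0.5y] zero: DF = P = 9829/10000 ≈ 0.982900
step 2 [1y] zero: DF = P = 4869/5000 ≈ 0.973800
step 3 [1.5y] swap r/2=482/29085: DF=(1 − 482/29085·(0.982900+0.973800))/(1+482/29085) = 4759/5000 ≈ 0.951800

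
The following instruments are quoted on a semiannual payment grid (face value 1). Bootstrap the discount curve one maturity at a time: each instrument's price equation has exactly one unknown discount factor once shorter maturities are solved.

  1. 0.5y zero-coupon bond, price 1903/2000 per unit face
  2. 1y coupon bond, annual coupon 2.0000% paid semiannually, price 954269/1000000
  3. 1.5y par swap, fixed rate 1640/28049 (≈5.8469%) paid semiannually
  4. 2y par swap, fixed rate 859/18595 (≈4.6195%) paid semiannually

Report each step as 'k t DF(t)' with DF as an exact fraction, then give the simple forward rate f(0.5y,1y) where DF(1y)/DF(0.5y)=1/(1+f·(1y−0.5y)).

step 1 [0.5y] zero: DF = P = 1903/2000 ≈ 0.951500
step 2 [1y] bond c/2=1/100: DF=(954269/1000000 − 1/100·(0.951500))/(1+1/100) = 4677/5000 ≈ 0.935400
step 3 [1.5y] swap r/2=820/28049: DF=(1 − 820/28049·(0.951500+0.935400))/(1+820/28049) = 459/500 ≈ 0.918000
step 4 [2y] swap r/2=859/37190: DF=(1 − 859/37190·(0.951500+0.935400+0.918000))/(1+859/37190) = 9141/10000 ≈ 0.914100

1 1/2 1903/2000
2 1 4677/5000
3 3/2 459/500
4 2 9141/10000
f(0.5y,1y) = ((1903/2000)/(4677/5000) − 1)/(1/2) = 161/4677 ≈ 3.4424%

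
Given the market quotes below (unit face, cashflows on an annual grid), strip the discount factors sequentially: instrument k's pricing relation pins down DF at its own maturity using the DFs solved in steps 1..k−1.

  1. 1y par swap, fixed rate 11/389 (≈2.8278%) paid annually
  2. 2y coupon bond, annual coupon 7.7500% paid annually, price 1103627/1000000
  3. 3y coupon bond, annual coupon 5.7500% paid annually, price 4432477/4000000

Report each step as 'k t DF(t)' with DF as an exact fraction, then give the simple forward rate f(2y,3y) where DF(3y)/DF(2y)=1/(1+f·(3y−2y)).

1 1 389/400
2 2 9543/10000
3 3 9431/10000
f(2y,3y) = ((9543/10000)/(9431/10000) − 1)/(1) = 112/9431 ≈ 1.1876%

step 1 [1y] swap r/1=11/389: DF=(1 − 11/389·(0))/(1+11/389) = 389/400 ≈ 0.972500
step 2 [2y] bond c/1=31/400: DF=(1103627/1000000 − 31/400·(0.972500))/(1+31/400) = 9543/10000 ≈ 0.954300
step 3 [3y] bond c/1=23/400: DF=(4432477/4000000 − 23/400·(0.972500+0.954300))/(1+23/400) = 9431/10000 ≈ 0.943100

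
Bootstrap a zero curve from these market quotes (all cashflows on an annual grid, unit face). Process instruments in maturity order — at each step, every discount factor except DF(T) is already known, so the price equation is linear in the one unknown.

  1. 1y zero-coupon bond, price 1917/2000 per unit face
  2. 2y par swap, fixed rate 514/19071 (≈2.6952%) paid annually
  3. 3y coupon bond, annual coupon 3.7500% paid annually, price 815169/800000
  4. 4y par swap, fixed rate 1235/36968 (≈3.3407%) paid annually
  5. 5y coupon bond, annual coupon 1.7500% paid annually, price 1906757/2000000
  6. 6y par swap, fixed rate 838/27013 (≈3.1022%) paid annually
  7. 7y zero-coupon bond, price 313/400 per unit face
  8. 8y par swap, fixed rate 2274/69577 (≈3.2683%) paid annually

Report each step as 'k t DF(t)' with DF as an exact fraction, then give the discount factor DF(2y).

1 1 1917/2000
2 2 4743/5000
3 3 2283/2500
4 4 1753/2000
5 5 4367/5000
6 6 2081/2500
7 7 313/400
8 8 3863/5000
DF(2y) = 4743/5000 ≈ 0.948600

step 1 [1y] zero: DF = P = 1917/2000 ≈ 0.958500
step 2 [2y] swap r/1=514/19071: DF=(1 − 514/19071·(0.958500))/(1+514/19071) = 4743/5000 ≈ 0.948600
step 3 [3y] bond c/1=3/80: DF=(815169/800000 − 3/80·(0.958500+0.948600))/(1+3/80) = 2283/2500 ≈ 0.913200
step 4 [4y] swap r/1=1235/36968: DF=(1 − 1235/36968·(0.958500+0.948600+0.913200))/(1+1235/36968) = 1753/2000 ≈ 0.876500
step 5 [5y] bond c/1=7/400: DF=(1906757/2000000 − 7/400·(0.958500+0.948600+0.913200+0.876500))/(1+7/400) = 4367/5000 ≈ 0.873400
step 6 [6y] swap r/1=838/27013: DF=(1 − 838/27013·(0.958500+0.948600+0.913200+0.876500+0.873400))/(1+838/27013) = 2081/2500 ≈ 0.832400
step 7 [7y] zero: DF = P = 313/400 ≈ 0.782500
step 8 [8y] swap r/1=2274/69577: DF=(1 − 2274/69577·(0.958500+0.948600+0.913200+0.876500+0.873400+0.832400+0.782500))/(1+2274/69577) = 3863/5000 ≈ 0.772600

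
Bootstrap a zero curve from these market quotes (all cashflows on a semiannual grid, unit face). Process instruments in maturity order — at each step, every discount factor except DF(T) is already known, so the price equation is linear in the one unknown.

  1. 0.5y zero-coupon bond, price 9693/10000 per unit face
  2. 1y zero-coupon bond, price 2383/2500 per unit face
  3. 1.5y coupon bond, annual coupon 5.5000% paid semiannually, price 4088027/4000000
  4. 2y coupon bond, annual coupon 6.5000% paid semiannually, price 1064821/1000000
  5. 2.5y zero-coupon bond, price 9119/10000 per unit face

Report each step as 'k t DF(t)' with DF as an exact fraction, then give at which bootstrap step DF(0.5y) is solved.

step 1 [0.5y] zero: DF = P = 9693/10000 ≈ 0.969300
step 2 [1y] zero: DF = P = 2383/2500 ≈ 0.953200
step 3 [1.5y] bond c/2=11/400: DF=(4088027/4000000 − 11/400·(0.969300+0.953200))/(1+11/400) = 1179/1250 ≈ 0.943200
step 4 [2y] bond c/2=13/400: DF=(1064821/1000000 − 13/400·(0.969300+0.953200+0.943200))/(1+13/400) = 9411/10000 ≈ 0.941100
step 5 [2.5y] zero: DF = P = 9119/10000 ≈ 0.911900

1 1/2 9693/10000
2 1 2383/2500
3 3/2 1179/1250
4 2 9411/10000
5 5/2 9119/10000
DF(0.5y) is solved at step 1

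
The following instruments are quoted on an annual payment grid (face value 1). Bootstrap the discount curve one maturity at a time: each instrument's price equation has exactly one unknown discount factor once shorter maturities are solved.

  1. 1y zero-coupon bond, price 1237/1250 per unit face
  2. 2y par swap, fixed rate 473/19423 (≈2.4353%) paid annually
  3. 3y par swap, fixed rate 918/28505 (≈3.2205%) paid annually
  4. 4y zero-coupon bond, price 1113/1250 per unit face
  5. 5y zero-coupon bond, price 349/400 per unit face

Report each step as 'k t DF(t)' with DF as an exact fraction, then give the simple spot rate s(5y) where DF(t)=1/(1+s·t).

1 1 1237/1250
2 2 9527/10000
3 3 4541/5000
4 4 1113/1250
5 5 349/400
s(5y) = (1/(349/400) − 1)/(5) = 51/1745 ≈ 2.9226%

step 1 [1y] zero: DF = P = 1237/1250 ≈ 0.989600
step 2 [2y] swap r/1=473/19423: DF=(1 − 473/19423·(0.989600))/(1+473/19423) = 9527/10000 ≈ 0.952700
step 3 [3y] swap r/1=918/28505: DF=(1 − 918/28505·(0.989600+0.952700))/(1+918/28505) = 4541/5000 ≈ 0.908200
step 4 [4y] zero: DF = P = 1113/1250 ≈ 0.890400
step 5 [5y] zero: DF = P = 349/400 ≈ 0.872500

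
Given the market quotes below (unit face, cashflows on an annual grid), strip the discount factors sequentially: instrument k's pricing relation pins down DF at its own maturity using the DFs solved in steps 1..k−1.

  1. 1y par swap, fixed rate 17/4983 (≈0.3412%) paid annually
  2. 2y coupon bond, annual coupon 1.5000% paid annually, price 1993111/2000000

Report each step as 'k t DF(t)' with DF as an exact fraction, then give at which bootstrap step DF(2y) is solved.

1 1 4983/5000
2 2 9671/10000
DF(2y) is solved at step 2

step 1 [1y] swap r/1=17/4983: DF=(1 − 17/4983·(0))/(1+17/4983) = 4983/5000 ≈ 0.996600
step 2 [2y] bond c/1=3/200: DF=(1993111/2000000 − 3/200·(0.996600))/(1+3/200) = 9671/10000 ≈ 0.967100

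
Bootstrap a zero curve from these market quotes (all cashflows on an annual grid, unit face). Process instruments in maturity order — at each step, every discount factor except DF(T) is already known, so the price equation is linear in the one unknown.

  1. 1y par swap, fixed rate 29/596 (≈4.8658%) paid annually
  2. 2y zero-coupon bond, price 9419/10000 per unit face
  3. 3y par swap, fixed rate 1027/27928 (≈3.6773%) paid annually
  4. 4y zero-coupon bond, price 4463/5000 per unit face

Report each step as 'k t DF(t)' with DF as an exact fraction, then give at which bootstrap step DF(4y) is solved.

1 1 596/625
2 2 9419/10000
3 3 8973/10000
4 4 4463/5000
DF(4y) is solved at step 4

step 1 [1y] swap r/1=29/596: DF=(1 − 29/596·(0))/(1+29/596) = 596/625 ≈ 0.953600
step 2 [2y] zero: DF = P = 9419/10000 ≈ 0.941900
step 3 [3y] swap r/1=1027/27928: DF=(1 − 1027/27928·(0.953600+0.941900))/(1+1027/27928) = 8973/10000 ≈ 0.897300
step 4 [4y] zero: DF = P = 4463/5000 ≈ 0.892600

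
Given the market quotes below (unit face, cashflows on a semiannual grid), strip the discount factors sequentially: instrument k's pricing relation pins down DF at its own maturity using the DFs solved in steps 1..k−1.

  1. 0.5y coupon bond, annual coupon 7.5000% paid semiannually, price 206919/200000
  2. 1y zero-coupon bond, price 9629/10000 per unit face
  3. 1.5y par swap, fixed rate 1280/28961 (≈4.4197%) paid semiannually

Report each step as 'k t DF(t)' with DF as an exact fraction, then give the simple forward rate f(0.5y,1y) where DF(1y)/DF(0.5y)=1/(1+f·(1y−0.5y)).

1 1/2 2493/2500
2 1 9629/10000
3 3/2 117/125
f(0.5y,1y) = ((2493/2500)/(9629/10000) − 1)/(1/2) = 686/9629 ≈ 7.1243%

step 1 [0.5y] bond c/2=3/80: DF=(206919/200000 − 3/80·(0))/(1+3/80) = 2493/2500 ≈ 0.997200
step 2 [1y] zero: DF = P = 9629/10000 ≈ 0.962900
step 3 [1.5y] swap r/2=640/28961: DF=(1 − 640/28961·(0.997200+0.962900))/(1+640/28961) = 117/125 ≈ 0.936000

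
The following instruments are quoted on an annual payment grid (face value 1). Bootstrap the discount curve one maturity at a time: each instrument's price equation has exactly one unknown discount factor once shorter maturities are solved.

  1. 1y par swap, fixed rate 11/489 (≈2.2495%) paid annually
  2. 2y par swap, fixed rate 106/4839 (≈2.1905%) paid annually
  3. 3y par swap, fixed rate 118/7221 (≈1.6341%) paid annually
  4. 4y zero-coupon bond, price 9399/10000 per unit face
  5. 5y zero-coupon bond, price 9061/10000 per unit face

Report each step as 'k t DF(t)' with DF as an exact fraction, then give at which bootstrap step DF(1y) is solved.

step 1 [1y] swap r/1=11/489: DF=(1 − 11/489·(0))/(1+11/489) = 489/500 ≈ 0.978000
step 2 [2y] swap r/1=106/4839: DF=(1 − 106/4839·(0.978000))/(1+106/4839) = 1197/1250 ≈ 0.957600
step 3 [3y] swap r/1=118/7221: DF=(1 − 118/7221·(0.978000+0.957600))/(1+118/7221) = 1191/1250 ≈ 0.952800
step 4 [4y] zero: DF = P = 9399/10000 ≈ 0.939900
step 5 [5y] zero: DF = P = 9061/10000 ≈ 0.906100

1 1 489/500
2 2 1197/1250
3 3 1191/1250
4 4 9399/10000
5 5 9061/10000
DF(1y) is solved at step 1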